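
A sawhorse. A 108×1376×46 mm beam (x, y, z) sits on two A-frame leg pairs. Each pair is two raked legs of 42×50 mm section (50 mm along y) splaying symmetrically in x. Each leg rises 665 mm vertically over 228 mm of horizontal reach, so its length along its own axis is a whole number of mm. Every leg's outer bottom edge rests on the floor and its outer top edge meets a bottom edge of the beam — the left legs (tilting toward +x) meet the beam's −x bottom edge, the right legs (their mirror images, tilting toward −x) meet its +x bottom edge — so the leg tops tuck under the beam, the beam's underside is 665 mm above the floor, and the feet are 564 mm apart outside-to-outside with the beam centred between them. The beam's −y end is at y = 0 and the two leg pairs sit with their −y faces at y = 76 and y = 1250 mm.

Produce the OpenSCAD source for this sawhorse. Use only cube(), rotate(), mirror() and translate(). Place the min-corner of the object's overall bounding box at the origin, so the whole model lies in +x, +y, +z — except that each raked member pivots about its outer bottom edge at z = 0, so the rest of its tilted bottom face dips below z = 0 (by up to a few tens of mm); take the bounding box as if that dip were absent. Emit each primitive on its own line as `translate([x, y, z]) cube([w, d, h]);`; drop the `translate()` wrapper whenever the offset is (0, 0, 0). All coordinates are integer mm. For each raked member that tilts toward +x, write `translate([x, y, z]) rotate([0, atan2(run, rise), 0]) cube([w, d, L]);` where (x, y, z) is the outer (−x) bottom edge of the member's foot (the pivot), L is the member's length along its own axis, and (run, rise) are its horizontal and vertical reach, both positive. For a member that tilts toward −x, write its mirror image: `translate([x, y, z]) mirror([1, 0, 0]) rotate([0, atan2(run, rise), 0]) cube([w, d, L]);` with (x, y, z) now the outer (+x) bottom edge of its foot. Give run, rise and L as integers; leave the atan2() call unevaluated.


// leg length = √(228² + 665²) = 703
// right-leg outer foot x = 2·228 + 108 = 564
// beam min-corner = (228, 0, 665)
translate([228, 0, 665]) cube([108, 1376, 46]);
translate([0, 76, 0]) rotate([0, atan2(228, 665), 0]) cube([42, 50, 703]);
translate([564, 76, 0]) mirror([1, 0, 0]) rotate([0, atan2(228, 665), 0]) cube([42, 50, 703]);
translate([0, 1250, 0]) rotate([0, atan2(228, 665), 0]) cube([42, 50, 703]);
translate([564, 1250, 0]) mirror([1, 0, 0]) rotate([0, atan2(228, 665), 0]) cube([42, 50, 703]);


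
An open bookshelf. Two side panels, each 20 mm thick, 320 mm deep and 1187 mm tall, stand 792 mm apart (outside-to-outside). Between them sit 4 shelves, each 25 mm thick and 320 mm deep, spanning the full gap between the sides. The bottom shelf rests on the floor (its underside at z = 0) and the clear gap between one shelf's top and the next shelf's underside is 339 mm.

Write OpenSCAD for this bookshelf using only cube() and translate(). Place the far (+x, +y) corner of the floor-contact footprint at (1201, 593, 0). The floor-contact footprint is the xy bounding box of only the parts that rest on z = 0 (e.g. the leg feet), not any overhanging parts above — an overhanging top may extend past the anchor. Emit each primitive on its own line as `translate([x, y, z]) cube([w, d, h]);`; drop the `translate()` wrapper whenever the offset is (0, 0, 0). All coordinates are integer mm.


translate([409, 273, 0]) cube([20, 320, 1187]);
translate([1181, 273, 0]) cube([20, 320, 1187]);
translate([429, 273, 0]) cube([752, 320, 25]);
translate([429, 273, 364]) cube([752, 320, 25]);
translate([429, 273, 728]) cube([752, 320, 25]);
translate([429, 273, 1092]) cube([752, 320, 25]);


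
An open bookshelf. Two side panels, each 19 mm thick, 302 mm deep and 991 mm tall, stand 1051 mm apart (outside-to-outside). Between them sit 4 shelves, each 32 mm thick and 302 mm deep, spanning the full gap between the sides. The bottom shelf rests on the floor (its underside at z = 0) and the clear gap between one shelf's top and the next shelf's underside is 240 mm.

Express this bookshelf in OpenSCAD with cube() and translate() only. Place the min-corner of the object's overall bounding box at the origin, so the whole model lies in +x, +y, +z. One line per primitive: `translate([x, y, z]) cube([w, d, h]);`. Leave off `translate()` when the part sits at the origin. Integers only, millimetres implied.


cube([19, 302, 991]);
translate([1032, 0, 0]) cube([19, 302, 991]);
translate([19, 0, 0]) cube([1013, 302, 32]);
translate([19, 0, 272]) cube([1013, 302, 32]);
translate([19, 0, 544]) cube([1013, 302, 32]);
translate([19, 0, 816]) cube([1013, 302, 32]);


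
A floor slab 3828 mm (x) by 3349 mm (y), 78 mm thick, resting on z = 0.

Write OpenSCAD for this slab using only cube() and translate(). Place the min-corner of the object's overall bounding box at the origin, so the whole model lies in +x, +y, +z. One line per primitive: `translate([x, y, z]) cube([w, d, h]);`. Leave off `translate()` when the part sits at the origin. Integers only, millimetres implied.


cube([3828, 3349, 78]);


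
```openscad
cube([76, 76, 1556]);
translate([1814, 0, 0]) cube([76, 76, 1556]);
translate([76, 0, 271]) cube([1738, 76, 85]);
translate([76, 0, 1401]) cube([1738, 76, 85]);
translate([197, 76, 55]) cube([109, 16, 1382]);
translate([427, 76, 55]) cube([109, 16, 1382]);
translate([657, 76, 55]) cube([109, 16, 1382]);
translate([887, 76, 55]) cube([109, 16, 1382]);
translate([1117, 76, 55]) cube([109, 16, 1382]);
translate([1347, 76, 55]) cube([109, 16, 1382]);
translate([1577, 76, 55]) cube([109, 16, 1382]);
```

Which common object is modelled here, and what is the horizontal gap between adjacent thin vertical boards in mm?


A fence section. The picket gap is 121 mm.

Two posts, two rails, 7 pickets — a fence section. Span 1738 mm holds 7 pickets of 109 mm with 8 equal gaps: ⌊(1738 − 7·109) / 8⌋ = 121 mm.


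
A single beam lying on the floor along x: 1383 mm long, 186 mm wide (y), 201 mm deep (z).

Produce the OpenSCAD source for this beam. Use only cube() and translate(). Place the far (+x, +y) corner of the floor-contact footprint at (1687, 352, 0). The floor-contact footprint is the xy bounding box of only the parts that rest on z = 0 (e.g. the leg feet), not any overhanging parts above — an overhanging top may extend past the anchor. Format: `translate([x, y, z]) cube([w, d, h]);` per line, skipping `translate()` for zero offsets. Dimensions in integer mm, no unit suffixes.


translate([304, 166, 0]) cube([1383, 186, 201]);


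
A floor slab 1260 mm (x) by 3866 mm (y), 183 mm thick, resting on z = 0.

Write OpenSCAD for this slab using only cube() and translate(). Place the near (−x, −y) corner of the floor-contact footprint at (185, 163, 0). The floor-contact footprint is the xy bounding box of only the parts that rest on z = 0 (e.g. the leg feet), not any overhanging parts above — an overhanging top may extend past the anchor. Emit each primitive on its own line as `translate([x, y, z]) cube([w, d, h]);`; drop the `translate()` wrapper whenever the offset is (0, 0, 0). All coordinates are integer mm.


translate([185, 163, 0]) cube([1260, 3866, 183]);


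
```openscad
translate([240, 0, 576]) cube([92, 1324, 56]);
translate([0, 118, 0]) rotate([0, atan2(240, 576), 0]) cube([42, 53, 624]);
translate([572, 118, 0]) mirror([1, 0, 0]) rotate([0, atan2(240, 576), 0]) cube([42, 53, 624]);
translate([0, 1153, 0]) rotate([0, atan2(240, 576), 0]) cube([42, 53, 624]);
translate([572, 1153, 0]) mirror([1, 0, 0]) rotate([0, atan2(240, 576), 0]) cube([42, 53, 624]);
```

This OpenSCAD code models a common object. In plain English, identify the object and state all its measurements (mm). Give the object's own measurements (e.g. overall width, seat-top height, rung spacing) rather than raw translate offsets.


A sawhorse. A 92×1324×56 mm beam (x, y, z) sits on two A-frame leg pairs. Each pair is two raked legs of 42×53 mm section (53 mm along y) splaying symmetrically in x. Each leg rises 576 mm vertically over 240 mm of horizontal reach and is 624 mm long along its own axis. Every leg's outer bottom edge rests on the floor and its outer top edge meets a bottom edge of the beam — the left legs (tilting toward +x) meet the beam's −x bottom edge, the right legs (their mirror images, tilting toward −x) meet its +x bottom edge — so the leg tops tuck under the beam, the beam's underside is 576 mm above the floor, and the feet are 572 mm apart outside-to-outside with the beam centred between them. The two leg pairs are set in 118 mm from either end of the beam.


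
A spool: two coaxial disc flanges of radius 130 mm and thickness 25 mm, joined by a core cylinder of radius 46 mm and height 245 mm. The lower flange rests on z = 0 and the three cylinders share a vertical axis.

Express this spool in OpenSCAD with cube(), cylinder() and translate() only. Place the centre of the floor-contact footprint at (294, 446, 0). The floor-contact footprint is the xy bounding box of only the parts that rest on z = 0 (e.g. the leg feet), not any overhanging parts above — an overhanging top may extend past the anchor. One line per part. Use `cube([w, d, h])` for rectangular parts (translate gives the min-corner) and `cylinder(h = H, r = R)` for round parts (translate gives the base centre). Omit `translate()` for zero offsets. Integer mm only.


translate([294, 446, 0]) cylinder(h = 25, r = 130);
translate([294, 446, 25]) cylinder(h = 245, r = 46);
translate([294, 446, 270]) cylinder(h = 25, r = 130);


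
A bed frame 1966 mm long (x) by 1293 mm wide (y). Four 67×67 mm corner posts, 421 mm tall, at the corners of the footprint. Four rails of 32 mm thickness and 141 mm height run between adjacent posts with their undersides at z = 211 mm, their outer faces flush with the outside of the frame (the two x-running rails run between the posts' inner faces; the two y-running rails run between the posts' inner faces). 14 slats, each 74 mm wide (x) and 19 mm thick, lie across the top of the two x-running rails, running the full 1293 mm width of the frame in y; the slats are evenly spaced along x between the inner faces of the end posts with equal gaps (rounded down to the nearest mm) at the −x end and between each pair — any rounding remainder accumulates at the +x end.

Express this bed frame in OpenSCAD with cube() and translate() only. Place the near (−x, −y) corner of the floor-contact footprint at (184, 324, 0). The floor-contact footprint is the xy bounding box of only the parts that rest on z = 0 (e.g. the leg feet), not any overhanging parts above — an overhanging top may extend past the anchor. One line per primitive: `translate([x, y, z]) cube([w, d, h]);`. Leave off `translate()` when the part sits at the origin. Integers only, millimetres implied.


translate([184, 324, 0]) cube([67, 67, 421]);
translate([184, 1550, 0]) cube([67, 67, 421]);
translate([2083, 324, 0]) cube([67, 67, 421]);
translate([2083, 1550, 0]) cube([67, 67, 421]);
translate([251, 324, 211]) cube([1832, 32, 141]);
translate([251, 1585, 211]) cube([1832, 32, 141]);
translate([184, 391, 211]) cube([32, 1159, 141]);
translate([2118, 391, 211]) cube([32, 1159, 141]);
translate([304, 324, 352]) cube([74, 1293, 19]);
translate([431, 324, 352]) cube([74, 1293, 19]);
translate([558, 324, 352]) cube([74, 1293, 19]);
translate([685, 324, 352]) cube([74, 1293, 19]);
translate([812, 324, 352]) cube([74, 1293, 19]);
translate([939, 324, 352]) cube([74, 1293, 19]);
translate([1066, 324, 352]) cube([74, 1293, 19]);
translate([1193, 324, 352]) cube([74, 1293, 19]);
translate([1320, 324, 352]) cube([74, 1293, 19]);
translate([1447, 324, 352]) cube([74, 1293, 19]);
translate([1574, 324, 352]) cube([74, 1293, 19]);
translate([1701, 324, 352]) cube([74, 1293, 19]);
translate([1828, 324, 352]) cube([74, 1293, 19]);
translate([1955, 324, 352]) cube([74, 1293, 19]);


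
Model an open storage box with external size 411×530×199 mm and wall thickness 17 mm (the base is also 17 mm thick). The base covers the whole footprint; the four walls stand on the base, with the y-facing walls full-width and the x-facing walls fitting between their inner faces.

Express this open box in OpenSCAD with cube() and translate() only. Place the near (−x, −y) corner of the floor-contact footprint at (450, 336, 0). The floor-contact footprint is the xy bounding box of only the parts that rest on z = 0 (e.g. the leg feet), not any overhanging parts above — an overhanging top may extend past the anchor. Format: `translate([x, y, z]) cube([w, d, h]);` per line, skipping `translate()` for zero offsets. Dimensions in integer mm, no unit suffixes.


translate([450, 336, 0]) cube([411, 530, 17]);
translate([450, 336, 17]) cube([411, 17, 182]);
translate([450, 849, 17]) cube([411, 17, 182]);
translate([450, 353, 17]) cube([17, 496, 182]);
translate([844, 353, 17]) cube([17, 496, 182]);


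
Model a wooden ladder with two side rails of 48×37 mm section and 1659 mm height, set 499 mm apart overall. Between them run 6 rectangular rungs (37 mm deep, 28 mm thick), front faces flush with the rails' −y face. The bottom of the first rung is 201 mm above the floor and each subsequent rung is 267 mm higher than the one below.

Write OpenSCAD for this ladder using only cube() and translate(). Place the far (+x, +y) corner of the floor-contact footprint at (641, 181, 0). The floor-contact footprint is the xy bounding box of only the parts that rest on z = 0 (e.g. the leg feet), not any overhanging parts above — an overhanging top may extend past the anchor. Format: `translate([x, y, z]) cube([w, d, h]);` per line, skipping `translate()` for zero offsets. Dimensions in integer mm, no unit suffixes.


translate([142, 144, 0]) cube([48, 37, 1659]);
translate([593, 144, 0]) cube([48, 37, 1659]);
translate([190, 144, 201]) cube([403, 37, 28]);
translate([190, 144, 468]) cube([403, 37, 28]);
translate([190, 144, 735]) cube([403, 37, 28]);
translate([190, 144, 1002]) cube([403, 37, 28]);
translate([190, 144, 1269]) cube([403, 37, 28]);
translate([190, 144, 1536]) cube([403, 37, 28]);


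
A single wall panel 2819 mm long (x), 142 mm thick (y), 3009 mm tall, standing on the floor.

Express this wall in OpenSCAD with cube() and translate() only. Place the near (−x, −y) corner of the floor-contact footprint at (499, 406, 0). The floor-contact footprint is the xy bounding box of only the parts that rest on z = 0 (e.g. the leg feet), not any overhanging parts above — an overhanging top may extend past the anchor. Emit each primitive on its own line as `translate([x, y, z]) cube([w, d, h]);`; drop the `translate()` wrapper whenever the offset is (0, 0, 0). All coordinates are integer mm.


translate([499, 406, 0]) cube([2819, 142, 3009]);


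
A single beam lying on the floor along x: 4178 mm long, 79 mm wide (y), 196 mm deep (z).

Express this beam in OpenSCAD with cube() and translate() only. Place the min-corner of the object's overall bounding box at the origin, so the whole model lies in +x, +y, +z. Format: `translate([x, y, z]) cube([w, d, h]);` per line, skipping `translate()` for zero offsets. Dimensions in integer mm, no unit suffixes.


cube([4178, 79, 196]);


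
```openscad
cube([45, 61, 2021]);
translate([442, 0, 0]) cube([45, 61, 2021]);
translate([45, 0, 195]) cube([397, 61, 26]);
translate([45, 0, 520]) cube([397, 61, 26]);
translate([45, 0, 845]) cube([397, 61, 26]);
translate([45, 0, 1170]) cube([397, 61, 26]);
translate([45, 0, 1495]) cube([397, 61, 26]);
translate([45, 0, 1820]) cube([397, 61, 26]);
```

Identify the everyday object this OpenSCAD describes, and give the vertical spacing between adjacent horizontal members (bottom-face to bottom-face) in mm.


A ladder. The rung spacing is 325 mm.

Two tall 45×61 posts with 6 short bars between them — a ladder. Adjacent rungs sit at z = 195 and z = 520, so the spacing is 520 − 195 = 325 mm.


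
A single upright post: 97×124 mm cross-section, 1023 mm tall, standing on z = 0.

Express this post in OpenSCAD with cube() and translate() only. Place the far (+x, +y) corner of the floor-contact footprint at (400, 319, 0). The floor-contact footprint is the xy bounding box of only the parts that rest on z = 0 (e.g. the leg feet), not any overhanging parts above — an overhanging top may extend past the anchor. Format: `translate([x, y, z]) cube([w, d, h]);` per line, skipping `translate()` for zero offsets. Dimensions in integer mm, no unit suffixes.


translate([303, 195, 0]) cube([97, 124, 1023]);


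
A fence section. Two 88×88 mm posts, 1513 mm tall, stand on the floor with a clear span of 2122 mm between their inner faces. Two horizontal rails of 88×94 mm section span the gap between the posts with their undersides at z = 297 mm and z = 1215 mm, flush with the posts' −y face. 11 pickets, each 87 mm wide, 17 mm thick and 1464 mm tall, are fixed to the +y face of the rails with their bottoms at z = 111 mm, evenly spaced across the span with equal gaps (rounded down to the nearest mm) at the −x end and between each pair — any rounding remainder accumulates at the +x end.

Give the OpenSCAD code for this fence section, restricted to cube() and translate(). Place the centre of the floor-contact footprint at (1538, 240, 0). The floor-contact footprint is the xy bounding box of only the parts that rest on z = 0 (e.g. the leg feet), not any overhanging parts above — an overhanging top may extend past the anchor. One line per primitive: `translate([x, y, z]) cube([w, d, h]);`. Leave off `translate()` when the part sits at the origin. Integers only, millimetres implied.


translate([389, 196, 0]) cube([88, 88, 1513]);
translate([2599, 196, 0]) cube([88, 88, 1513]);
translate([477, 196, 297]) cube([2122, 88, 94]);
translate([477, 196, 1215]) cube([2122, 88, 94]);
translate([574, 284, 111]) cube([87, 17, 1464]);
translate([758, 284, 111]) cube([87, 17, 1464]);
translate([942, 284, 111]) cube([87, 17, 1464]);
translate([1126, 284, 111]) cube([87, 17, 1464]);
translate([1310, 284, 111]) cube([87, 17, 1464]);
translate([1494, 284, 111]) cube([87, 17, 1464]);
translate([1678, 284, 111]) cube([87, 17, 1464]);
translate([1862, 284, 111]) cube([87, 17, 1464]);
translate([2046, 284, 111]) cube([87, 17, 1464]);
translate([2230, 284, 111]) cube([87, 17, 1464]);
translate([2414, 284, 111]) cube([87, 17, 1464]);


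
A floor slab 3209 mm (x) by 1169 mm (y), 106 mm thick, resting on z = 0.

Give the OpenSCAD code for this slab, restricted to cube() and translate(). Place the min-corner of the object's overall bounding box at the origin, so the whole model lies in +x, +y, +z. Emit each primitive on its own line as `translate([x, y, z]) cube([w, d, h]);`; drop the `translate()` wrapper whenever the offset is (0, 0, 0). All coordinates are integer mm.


cube([3209, 1169, 106]);


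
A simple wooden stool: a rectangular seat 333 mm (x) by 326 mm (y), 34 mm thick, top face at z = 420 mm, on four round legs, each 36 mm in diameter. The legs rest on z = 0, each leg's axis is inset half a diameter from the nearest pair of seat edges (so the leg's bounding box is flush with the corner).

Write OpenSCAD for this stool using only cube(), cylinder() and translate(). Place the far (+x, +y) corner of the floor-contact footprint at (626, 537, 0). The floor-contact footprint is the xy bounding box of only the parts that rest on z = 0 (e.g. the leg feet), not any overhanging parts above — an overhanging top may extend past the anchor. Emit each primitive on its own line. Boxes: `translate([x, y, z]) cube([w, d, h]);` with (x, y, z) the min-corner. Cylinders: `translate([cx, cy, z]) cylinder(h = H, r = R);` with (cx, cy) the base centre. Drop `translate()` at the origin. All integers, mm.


translate([293, 211, 386]) cube([333, 326, 34]);
translate([311, 229, 0]) cylinder(h = 386, r = 18);
translate([608, 229, 0]) cylinder(h = 386, r = 18);
translate([311, 519, 0]) cylinder(h = 386, r = 18);
translate([608, 519, 0]) cylinder(h = 386, r = 18);


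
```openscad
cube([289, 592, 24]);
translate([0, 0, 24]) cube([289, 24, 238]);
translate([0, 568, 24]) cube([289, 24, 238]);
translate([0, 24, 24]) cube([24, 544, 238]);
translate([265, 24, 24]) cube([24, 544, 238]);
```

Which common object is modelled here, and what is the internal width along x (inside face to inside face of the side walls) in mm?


An open box. The internal width is 241 mm.

A 289×592 base slab with four walls standing on it — an open box. The base is 289 mm wide and the walls are 24 mm thick, so the internal width is 289 − 2 × 24 = 241 mm.


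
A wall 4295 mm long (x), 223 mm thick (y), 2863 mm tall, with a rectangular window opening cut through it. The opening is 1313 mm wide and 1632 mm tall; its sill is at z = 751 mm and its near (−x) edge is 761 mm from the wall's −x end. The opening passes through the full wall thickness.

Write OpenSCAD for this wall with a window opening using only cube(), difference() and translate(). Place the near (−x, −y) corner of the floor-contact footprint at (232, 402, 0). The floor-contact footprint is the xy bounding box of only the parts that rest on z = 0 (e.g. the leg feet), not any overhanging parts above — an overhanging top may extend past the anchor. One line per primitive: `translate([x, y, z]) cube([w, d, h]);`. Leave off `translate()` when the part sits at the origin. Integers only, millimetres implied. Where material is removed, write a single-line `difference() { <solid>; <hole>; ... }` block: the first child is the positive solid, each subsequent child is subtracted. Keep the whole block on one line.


difference() { translate([232, 402, 0]) cube([4295, 223, 2863]); translate([993, 402, 751]) cube([1313, 223, 1632]); }


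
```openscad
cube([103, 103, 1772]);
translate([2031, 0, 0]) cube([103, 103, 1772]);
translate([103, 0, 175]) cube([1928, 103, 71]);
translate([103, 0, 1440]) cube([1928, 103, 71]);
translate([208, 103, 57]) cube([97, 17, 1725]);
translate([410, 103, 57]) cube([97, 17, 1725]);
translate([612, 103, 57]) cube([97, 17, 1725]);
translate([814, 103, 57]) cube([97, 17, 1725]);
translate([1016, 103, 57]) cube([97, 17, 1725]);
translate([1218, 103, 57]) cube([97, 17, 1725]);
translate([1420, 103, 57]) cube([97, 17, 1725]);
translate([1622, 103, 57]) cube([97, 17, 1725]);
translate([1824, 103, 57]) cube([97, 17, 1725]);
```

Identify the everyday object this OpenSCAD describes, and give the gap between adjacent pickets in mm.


A fence section. The picket gap is 105 mm.

Two posts, two rails, 9 pickets — a fence section. Span 1928 mm holds 9 pickets of 97 mm with 10 equal gaps: ⌊(1928 − 9·97) / 10⌋ = 105 mm.


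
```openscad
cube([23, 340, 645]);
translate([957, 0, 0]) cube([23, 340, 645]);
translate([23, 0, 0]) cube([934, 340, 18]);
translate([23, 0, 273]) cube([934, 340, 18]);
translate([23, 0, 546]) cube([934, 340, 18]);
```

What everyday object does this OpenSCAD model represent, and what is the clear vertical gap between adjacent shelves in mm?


A bookshelf. The clear shelf gap is 255 mm.

Two tall side panels with 3 horizontal boards between them — a bookshelf. The first two shelf undersides are at z = 0 and z = 273; with shelf thickness 18, the clear gap is 273 − 0 − 18 = 255 mm.


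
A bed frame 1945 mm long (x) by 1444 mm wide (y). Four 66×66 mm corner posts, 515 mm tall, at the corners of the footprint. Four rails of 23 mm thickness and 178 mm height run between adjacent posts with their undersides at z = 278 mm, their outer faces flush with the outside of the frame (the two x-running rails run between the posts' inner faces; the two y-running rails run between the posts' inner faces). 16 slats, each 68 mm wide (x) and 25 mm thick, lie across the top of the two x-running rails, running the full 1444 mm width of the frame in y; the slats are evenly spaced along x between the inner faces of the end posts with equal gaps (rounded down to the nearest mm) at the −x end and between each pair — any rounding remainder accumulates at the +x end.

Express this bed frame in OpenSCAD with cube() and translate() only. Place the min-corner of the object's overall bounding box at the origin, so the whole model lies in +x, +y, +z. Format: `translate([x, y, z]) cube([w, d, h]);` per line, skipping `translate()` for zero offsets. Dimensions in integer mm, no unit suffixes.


cube([66, 66, 515]);
translate([0, 1378, 0]) cube([66, 66, 515]);
translate([1879, 0, 0]) cube([66, 66, 515]);
translate([1879, 1378, 0]) cube([66, 66, 515]);
translate([66, 0, 278]) cube([1813, 23, 178]);
translate([66, 1421, 278]) cube([1813, 23, 178]);
translate([0, 66, 278]) cube([23, 1312, 178]);
translate([1922, 66, 278]) cube([23, 1312, 178]);
translate([108, 0, 456]) cube([68, 1444, 25]);
translate([218, 0, 456]) cube([68, 1444, 25]);
translate([328, 0, 456]) cube([68, 1444, 25]);
translate([438, 0, 456]) cube([68, 1444, 25]);
translate([548, 0, 456]) cube([68, 1444, 25]);
translate([658, 0, 456]) cube([68, 1444, 25]);
translate([768, 0, 456]) cube([68, 1444, 25]);
translate([878, 0, 456]) cube([68, 1444, 25]);
translate([988, 0, 456]) cube([68, 1444, 25]);
translate([1098, 0, 456]) cube([68, 1444, 25]);
translate([1208, 0, 456]) cube([68, 1444, 25]);
translate([1318, 0, 456]) cube([68, 1444, 25]);
translate([1428, 0, 456]) cube([68, 1444, 25]);
translate([1538, 0, 456]) cube([68, 1444, 25]);
translate([1648, 0, 456]) cube([68, 1444, 25]);
translate([1758, 0, 456]) cube([68, 1444, 25]);


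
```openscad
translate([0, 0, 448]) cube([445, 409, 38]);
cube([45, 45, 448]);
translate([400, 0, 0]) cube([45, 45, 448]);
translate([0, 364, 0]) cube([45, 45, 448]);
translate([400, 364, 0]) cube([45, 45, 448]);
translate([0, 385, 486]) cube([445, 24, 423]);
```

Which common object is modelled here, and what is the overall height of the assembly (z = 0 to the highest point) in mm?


A chair. The overall height is 909 mm.

A slab on four corner posts with a tall panel at the back — a chair. The seat slab sits at z = 448 with thickness 38, and the 423 mm backrest starts at the seat top, so the overall height is 448 + 38 + 423 = 909 mm.


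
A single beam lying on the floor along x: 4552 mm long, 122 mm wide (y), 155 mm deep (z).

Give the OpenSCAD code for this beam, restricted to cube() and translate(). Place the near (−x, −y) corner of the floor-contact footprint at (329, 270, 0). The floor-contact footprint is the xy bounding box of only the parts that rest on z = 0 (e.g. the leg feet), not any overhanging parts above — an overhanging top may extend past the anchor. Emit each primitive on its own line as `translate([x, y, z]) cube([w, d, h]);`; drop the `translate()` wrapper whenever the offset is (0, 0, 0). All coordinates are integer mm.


translate([329, 270, 0]) cube([4552, 122, 155]);


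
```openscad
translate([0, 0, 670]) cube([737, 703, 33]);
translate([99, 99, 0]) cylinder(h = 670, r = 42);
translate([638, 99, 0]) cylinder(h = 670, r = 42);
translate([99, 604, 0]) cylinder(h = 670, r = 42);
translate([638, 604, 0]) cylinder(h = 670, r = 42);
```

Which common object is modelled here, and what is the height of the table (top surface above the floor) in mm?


A table. The table height is 703 mm.

A 737×703×33 slab sits at z = 670 on four Ø84 mm round legs — a table. The top surface is at 670 + 33 = 703 mm.


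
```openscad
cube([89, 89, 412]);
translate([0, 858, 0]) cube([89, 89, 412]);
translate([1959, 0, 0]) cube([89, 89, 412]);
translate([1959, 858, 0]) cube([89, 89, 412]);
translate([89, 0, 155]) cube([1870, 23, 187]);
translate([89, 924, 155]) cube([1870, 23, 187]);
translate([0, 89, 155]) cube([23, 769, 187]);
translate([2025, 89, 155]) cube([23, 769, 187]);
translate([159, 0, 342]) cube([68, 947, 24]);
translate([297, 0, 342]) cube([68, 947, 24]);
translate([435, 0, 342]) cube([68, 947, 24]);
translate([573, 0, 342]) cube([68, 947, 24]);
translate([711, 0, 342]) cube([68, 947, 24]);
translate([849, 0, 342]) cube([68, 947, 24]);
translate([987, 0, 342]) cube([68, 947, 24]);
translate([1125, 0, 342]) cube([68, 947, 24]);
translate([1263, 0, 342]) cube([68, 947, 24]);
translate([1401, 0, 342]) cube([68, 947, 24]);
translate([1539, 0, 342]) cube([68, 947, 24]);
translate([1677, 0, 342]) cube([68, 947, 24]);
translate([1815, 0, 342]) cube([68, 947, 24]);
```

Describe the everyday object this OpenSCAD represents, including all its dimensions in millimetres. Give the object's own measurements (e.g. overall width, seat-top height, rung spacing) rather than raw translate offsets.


A bed frame 2048 mm long (x) by 947 mm wide (y). Four 89×89 mm corner posts, 412 mm tall, at the corners of the footprint. Four rails of 23 mm thickness and 187 mm height run between adjacent posts with their undersides at z = 155 mm, their outer faces flush with the outside of the frame (the two x-running rails run between the posts' inner faces; the two y-running rails run between the posts' inner faces). 13 slats, each 68 mm wide (x) and 24 mm thick, lie across the top of the two x-running rails, running the full 947 mm width of the frame in y; along x they sit between the end posts with a 70 mm gap after the −x posts and between neighbouring slats, leaving 76 mm before the +x posts.


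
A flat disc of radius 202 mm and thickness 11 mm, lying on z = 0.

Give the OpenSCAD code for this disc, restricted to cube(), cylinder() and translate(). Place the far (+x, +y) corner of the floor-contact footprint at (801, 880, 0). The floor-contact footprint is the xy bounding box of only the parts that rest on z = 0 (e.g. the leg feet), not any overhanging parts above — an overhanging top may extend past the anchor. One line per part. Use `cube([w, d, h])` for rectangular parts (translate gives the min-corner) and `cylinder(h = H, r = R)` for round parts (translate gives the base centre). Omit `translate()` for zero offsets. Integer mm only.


translate([599, 678, 0]) cylinder(h = 11, r = 202);


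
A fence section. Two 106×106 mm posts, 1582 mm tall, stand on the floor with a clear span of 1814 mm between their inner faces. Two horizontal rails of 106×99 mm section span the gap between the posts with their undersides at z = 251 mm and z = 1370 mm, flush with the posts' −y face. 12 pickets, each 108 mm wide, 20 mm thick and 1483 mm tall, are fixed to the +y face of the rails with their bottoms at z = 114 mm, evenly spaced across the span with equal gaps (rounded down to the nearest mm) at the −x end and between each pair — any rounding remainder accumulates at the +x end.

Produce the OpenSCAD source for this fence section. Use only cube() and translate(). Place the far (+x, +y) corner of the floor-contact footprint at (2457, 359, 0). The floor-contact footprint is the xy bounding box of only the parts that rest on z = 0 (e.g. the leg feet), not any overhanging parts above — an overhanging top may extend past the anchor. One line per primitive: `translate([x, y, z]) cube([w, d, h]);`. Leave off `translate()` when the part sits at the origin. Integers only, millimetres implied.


translate([431, 253, 0]) cube([106, 106, 1582]);
translate([2351, 253, 0]) cube([106, 106, 1582]);
translate([537, 253, 251]) cube([1814, 106, 99]);
translate([537, 253, 1370]) cube([1814, 106, 99]);
translate([576, 359, 114]) cube([108, 20, 1483]);
translate([723, 359, 114]) cube([108, 20, 1483]);
translate([870, 359, 114]) cube([108, 20, 1483]);
translate([1017, 359, 114]) cube([108, 20, 1483]);
translate([1164, 359, 114]) cube([108, 20, 1483]);
translate([1311, 359, 114]) cube([108, 20, 1483]);
translate([1458, 359, 114]) cube([108, 20, 1483]);
translate([1605, 359, 114]) cube([108, 20, 1483]);
translate([1752, 359, 114]) cube([108, 20, 1483]);
translate([1899, 359, 114]) cube([108, 20, 1483]);
translate([2046, 359, 114]) cube([108, 20, 1483]);
translate([2193, 359, 114]) cube([108, 20, 1483]);


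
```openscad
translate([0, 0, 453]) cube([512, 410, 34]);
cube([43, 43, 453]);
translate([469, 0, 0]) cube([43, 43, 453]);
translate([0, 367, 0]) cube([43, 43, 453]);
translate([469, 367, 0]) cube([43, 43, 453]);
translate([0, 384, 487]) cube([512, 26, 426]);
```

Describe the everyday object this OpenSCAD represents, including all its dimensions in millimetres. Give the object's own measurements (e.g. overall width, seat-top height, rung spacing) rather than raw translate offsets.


A chair. The seat is a 512×410×34 mm slab with its top at z = 487 mm, on four 43×43 mm corner legs (flush with the seat edges, standing on z = 0). A flat backrest 26 mm thick, 426 mm tall, spans the full seat width and rises from the seat top along its +y edge, rear face flush with the rear of the seat.


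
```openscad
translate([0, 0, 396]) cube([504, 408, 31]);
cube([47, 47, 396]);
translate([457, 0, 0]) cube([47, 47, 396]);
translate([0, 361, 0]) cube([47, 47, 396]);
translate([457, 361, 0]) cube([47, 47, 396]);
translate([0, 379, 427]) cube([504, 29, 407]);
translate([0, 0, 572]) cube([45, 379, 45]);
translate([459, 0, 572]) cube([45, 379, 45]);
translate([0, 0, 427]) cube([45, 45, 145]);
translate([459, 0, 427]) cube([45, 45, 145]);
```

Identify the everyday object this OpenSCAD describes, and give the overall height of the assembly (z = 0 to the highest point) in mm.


A chair. The overall height is 834 mm.

A slab on four corner posts with a tall panel at the back — a chair. The seat slab sits at z = 396 with thickness 31, and the 407 mm backrest starts at the seat top, so the overall height is 396 + 31 + 407 = 834 mm.


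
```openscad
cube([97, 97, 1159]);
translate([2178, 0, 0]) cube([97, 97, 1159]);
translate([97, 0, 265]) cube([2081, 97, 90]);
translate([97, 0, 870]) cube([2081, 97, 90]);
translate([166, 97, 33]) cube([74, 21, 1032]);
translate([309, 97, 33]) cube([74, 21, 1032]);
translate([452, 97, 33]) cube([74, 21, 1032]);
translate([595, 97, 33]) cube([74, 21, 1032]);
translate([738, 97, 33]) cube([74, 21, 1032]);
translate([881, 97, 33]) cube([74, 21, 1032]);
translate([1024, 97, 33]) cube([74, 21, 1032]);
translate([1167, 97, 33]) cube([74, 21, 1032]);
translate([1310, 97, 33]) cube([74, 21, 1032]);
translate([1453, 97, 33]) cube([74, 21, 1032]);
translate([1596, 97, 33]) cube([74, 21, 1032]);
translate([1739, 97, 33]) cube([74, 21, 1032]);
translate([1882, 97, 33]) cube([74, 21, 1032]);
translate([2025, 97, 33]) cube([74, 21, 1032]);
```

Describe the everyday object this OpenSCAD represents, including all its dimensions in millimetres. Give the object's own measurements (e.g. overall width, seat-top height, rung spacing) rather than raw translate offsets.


A fence section. Two 97×97 mm posts, 1159 mm tall, stand on the floor with a clear span of 2081 mm between their inner faces. Two horizontal rails of 97×90 mm section span the gap between the posts with their undersides at z = 265 mm and z = 870 mm, flush with the posts' −y face. 14 pickets, each 74 mm wide, 21 mm thick and 1032 mm tall, are fixed to the +y face of the rails with their bottoms at z = 33 mm, spaced across the span with a 69 mm gap after the −x post and between neighbouring pickets, with 79 mm left before the +x post.


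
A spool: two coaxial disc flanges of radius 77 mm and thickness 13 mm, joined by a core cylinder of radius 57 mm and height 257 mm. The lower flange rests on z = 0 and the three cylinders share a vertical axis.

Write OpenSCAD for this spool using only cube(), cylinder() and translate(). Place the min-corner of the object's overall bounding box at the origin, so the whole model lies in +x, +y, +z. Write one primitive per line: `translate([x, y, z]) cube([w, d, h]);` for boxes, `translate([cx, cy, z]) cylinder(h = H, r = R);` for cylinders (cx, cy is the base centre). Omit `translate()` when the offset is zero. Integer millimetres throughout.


translate([77, 77, 0]) cylinder(h = 13, r = 77);
translate([77, 77, 13]) cylinder(h = 257, r = 57);
translate([77, 77, 270]) cylinder(h = 13, r = 77);


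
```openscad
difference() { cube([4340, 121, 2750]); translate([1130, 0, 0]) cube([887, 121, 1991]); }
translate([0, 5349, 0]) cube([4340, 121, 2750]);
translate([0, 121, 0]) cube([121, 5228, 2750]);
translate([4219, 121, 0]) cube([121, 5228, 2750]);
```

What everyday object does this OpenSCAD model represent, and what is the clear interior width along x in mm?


A single room. The interior width is 4098 mm.

Four walls enclosing a rectangle with a door in the front wall — a room. Outside width 4340 minus two 121 mm walls gives 4098 mm.


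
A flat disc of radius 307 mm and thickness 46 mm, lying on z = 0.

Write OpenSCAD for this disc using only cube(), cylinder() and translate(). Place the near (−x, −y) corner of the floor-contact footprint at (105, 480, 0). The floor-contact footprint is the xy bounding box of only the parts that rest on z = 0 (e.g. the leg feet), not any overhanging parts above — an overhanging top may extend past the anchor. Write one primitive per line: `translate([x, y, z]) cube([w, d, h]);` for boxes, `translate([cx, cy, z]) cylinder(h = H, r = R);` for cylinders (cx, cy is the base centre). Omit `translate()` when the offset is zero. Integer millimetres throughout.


translate([412, 787, 0]) cylinder(h = 46, r = 307);


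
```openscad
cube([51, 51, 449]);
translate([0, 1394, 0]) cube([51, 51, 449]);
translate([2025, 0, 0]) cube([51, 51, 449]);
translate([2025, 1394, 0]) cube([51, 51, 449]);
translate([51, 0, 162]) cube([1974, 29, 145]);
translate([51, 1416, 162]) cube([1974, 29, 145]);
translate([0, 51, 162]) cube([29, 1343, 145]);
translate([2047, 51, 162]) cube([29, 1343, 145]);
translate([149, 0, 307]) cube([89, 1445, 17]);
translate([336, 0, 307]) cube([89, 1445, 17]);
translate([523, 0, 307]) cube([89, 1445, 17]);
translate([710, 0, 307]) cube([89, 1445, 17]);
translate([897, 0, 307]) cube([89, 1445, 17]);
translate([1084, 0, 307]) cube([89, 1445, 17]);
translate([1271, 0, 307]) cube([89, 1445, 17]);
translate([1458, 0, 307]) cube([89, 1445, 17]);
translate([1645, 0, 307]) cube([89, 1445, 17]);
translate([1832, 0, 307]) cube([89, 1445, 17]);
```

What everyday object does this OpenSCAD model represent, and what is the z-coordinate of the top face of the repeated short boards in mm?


A bed frame. The slat-top height is 324 mm.

Four posts, four rails, and a row of slats — a bed frame. Slats sit on the rails at z = 162 + 145 = 307; with slat thickness 17, the top is 324 mm.


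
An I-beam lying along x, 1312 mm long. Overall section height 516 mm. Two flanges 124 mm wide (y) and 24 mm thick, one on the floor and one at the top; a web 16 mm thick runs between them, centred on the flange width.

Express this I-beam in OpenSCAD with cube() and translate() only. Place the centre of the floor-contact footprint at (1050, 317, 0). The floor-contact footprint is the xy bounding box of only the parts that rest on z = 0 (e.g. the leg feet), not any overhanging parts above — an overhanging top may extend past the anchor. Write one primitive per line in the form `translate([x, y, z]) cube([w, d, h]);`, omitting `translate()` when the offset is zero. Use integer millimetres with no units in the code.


translate([394, 255, 0]) cube([1312, 124, 24]);
translate([394, 309, 24]) cube([1312, 16, 468]);
translate([394, 255, 492]) cube([1312, 124, 24]);


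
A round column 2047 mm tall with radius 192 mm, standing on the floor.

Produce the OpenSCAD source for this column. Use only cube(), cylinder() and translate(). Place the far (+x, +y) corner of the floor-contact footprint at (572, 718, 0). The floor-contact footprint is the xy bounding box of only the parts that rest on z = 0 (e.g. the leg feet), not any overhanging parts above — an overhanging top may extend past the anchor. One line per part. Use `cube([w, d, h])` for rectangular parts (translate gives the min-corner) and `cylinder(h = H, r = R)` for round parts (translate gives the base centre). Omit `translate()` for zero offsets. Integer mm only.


translate([380, 526, 0]) cylinder(h = 2047, r = 192);


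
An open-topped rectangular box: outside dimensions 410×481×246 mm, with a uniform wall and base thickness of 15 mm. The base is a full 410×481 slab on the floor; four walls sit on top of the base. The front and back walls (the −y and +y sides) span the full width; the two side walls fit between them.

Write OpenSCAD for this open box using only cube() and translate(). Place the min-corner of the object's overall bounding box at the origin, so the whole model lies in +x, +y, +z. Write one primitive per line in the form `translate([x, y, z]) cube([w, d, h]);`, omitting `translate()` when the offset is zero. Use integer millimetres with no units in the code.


cube([410, 481, 15]);
translate([0, 0, 15]) cube([410, 15, 231]);
translate([0, 466, 15]) cube([410, 15, 231]);
translate([0, 15, 15]) cube([15, 451, 231]);
translate([395, 15, 15]) cube([15, 451, 231]);
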